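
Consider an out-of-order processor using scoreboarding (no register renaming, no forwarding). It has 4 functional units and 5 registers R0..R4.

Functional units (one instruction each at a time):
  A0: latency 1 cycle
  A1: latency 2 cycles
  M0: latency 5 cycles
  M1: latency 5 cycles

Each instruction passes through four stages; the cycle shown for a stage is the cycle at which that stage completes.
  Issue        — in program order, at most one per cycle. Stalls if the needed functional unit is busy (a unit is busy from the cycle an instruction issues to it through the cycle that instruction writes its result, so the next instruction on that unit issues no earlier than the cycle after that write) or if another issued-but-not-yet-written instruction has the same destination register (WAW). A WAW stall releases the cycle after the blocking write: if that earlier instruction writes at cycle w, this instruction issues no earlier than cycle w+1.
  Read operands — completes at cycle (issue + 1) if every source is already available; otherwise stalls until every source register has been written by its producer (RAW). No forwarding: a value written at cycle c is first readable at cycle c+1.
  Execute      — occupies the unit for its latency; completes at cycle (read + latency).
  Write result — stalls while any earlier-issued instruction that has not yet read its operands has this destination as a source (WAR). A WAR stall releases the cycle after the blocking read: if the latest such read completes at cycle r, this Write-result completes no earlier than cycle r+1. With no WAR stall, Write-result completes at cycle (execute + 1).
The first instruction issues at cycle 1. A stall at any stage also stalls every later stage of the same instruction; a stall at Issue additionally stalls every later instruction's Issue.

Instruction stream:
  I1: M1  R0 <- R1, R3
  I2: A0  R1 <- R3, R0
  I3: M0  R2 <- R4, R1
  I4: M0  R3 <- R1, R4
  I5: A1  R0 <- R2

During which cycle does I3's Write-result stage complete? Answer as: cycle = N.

cycle = 18

c1: I1 issues→M1
c2: I1 reads | I2 issues→A0
c3: I3 issues→M0
c7: I1 exec-done
c8: I1 writes R0
c9: I2 reads
c10: I2 exec-done
c11: I2 writes R1
c12: I3 reads
c17: I3 exec-done
c18: I3 writes R2
c19: I4 issues→M0
c20: I4 reads | I5 issues→A1
c21: I5 reads
c23: I5 exec-done
c24: I5 writes R0
c25: I4 exec-done
c26: I4 writes R3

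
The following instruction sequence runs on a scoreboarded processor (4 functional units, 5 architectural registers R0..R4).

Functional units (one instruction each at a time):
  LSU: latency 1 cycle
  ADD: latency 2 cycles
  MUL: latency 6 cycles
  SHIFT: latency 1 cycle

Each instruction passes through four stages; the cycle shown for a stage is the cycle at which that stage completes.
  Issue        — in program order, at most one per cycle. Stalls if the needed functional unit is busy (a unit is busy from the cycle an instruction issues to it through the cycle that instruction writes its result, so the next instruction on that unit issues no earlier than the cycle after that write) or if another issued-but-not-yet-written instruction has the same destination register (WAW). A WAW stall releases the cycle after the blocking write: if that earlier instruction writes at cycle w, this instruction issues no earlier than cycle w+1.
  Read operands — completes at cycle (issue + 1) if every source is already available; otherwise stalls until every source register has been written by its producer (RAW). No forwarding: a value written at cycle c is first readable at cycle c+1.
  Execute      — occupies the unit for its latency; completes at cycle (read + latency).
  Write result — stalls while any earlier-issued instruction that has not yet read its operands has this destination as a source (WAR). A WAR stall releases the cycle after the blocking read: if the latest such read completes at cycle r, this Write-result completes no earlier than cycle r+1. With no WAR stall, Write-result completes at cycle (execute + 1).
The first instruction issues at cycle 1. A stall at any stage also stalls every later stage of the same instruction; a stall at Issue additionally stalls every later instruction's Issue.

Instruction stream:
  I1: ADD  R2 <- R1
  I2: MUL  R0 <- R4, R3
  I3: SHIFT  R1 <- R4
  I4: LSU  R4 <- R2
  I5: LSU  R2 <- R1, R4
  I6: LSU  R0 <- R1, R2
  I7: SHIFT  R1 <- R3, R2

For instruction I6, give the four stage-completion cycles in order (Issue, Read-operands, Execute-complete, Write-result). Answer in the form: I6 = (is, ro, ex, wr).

I6 = (13, 14, 15, 16)

[1] I1 dispatched to ADD
[2] I1 operands ready, I2 dispatched to MUL
[3] I2 operands ready, I3 dispatched to SHIFT
[4] I1 complete, I3 operands ready, I4 dispatched to LSU
[5] R2←I1, I3 complete
[6] R1←I3, I4 operands ready
[7] I4 complete
[8] R4←I4
[9] I2 complete, I5 dispatched to LSU
[10] R0←I2, I5 operands ready
[11] I5 complete
[12] R2←I5
[13] I6 dispatched to LSU
[14] I6 operands ready, I7 dispatched to SHIFT
[15] I6 complete, I7 operands ready
[16] R0←I6, I7 complete
[17] R1←I7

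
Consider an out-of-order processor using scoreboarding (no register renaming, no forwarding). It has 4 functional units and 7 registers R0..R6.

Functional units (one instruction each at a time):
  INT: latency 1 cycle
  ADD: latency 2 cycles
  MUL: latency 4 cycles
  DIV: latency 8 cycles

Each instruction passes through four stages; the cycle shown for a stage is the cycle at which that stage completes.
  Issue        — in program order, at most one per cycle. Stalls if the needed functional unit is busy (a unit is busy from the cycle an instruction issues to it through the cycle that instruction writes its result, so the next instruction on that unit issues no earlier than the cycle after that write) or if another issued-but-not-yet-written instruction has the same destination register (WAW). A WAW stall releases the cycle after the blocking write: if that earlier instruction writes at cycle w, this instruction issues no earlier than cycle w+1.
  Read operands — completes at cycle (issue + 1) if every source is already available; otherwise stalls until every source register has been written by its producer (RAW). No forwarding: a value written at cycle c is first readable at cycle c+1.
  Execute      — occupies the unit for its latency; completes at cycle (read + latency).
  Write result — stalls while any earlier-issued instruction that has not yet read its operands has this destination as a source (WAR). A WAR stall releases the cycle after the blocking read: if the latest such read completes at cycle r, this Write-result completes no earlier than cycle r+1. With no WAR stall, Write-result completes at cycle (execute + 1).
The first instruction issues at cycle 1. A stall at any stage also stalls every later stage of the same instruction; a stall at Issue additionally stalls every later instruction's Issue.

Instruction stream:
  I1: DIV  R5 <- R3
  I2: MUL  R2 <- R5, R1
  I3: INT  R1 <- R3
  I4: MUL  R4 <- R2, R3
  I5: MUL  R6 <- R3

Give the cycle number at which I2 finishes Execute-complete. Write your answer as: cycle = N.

cycle = 16

t=1  I1 dispatched to DIV
t=2  I1 operands ready; I2 dispatched to MUL
t=3  I3 dispatched to INT
t=4  I3 operands ready
t=5  I3 complete
t=10  I1 complete
t=11  R5←I1
t=12  I2 operands ready
t=13  R1←I3
t=16  I2 complete
t=17  R2←I2
t=18  I4 dispatched to MUL
t=19  I4 operands ready
t=23  I4 complete
t=24  R4←I4
t=25  I5 dispatched to MUL
t=26  I5 operands ready
t=30  I5 complete
t=31  R6←I5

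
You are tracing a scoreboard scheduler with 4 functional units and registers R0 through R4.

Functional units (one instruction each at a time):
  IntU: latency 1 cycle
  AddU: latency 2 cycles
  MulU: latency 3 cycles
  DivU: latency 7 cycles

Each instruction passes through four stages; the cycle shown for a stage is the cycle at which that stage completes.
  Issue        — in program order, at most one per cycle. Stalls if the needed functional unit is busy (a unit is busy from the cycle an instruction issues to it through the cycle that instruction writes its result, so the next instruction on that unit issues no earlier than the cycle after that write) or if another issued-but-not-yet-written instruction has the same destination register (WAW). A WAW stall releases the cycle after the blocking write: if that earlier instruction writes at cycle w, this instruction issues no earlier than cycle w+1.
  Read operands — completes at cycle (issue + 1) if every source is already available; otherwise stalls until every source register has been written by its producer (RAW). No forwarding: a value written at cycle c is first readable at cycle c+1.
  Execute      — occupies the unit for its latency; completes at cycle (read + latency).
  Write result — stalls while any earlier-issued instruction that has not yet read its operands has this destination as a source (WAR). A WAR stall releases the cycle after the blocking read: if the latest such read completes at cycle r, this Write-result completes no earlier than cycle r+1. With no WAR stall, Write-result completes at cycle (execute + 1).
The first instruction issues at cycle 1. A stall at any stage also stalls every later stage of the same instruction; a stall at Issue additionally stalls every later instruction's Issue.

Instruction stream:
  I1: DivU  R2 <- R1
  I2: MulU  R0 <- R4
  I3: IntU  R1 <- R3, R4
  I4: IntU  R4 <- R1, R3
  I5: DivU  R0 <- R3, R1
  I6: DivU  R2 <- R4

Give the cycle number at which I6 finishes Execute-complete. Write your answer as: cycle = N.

cycle = 29

cycle 1: I1 issues→DivU
cycle 2: I1 reads, I2 issues→MulU
cycle 3: I2 reads, I3 issues→IntU
cycle 4: I3 reads
cycle 5: I3 exec-done
cycle 6: I2 exec-done, I3 writes R1
cycle 7: I2 writes R0, I4 issues→IntU
cycle 8: I4 reads
cycle 9: I1 exec-done, I4 exec-done
cycle 10: I1 writes R2, I4 writes R4
cycle 11: I5 issues→DivU
cycle 12: I5 reads
cycle 19: I5 exec-done
cycle 20: I5 writes R0
cycle 21: I6 issues→DivU
cycle 22: I6 reads
cycle 29: I6 exec-done
cycle 30: I6 writes R2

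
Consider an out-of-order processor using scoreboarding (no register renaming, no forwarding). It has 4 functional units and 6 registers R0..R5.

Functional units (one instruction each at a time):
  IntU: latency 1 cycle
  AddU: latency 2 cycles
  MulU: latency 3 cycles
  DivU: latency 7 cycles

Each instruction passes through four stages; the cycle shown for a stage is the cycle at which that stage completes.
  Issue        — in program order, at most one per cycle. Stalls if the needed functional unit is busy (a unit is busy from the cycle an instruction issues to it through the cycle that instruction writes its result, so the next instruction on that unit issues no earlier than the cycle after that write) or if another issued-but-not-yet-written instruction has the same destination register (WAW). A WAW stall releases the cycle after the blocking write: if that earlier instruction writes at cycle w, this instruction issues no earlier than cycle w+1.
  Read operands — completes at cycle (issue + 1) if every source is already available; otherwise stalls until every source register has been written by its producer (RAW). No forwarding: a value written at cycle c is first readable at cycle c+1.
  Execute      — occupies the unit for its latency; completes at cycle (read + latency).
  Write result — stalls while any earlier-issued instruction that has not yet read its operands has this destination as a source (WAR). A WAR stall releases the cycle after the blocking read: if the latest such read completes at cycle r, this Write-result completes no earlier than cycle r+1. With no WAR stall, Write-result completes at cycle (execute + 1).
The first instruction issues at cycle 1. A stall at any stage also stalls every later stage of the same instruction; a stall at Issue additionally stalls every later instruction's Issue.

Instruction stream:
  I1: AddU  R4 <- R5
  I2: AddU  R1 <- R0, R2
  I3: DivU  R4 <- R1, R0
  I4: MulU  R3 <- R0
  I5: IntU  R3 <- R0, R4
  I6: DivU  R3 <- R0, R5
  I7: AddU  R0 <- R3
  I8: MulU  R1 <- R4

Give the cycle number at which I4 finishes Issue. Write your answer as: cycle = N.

I1  is:1  ro:2  ex:4  wr:5
I2  is:6  ro:7  ex:9  wr:10  — struct: AddU busy until I1 writes@5
I3  is:7  ro:11  ex:18  wr:19  — RAW R1: wait I2 write@10
I4  is:8  ro:9  ex:12  wr:13
I5  is:14  ro:20  ex:21  wr:22  — WAW R3: wait I4 write@13, RAW R4: wait I3 write@19
I6  is:23  ro:24  ex:31  wr:32  — WAW R3: wait I5 write@22
I7  is:24  ro:33  ex:35  wr:36  — RAW R3: wait I6 write@32
I8  is:25  ro:26  ex:29  wr:30

cycle = 8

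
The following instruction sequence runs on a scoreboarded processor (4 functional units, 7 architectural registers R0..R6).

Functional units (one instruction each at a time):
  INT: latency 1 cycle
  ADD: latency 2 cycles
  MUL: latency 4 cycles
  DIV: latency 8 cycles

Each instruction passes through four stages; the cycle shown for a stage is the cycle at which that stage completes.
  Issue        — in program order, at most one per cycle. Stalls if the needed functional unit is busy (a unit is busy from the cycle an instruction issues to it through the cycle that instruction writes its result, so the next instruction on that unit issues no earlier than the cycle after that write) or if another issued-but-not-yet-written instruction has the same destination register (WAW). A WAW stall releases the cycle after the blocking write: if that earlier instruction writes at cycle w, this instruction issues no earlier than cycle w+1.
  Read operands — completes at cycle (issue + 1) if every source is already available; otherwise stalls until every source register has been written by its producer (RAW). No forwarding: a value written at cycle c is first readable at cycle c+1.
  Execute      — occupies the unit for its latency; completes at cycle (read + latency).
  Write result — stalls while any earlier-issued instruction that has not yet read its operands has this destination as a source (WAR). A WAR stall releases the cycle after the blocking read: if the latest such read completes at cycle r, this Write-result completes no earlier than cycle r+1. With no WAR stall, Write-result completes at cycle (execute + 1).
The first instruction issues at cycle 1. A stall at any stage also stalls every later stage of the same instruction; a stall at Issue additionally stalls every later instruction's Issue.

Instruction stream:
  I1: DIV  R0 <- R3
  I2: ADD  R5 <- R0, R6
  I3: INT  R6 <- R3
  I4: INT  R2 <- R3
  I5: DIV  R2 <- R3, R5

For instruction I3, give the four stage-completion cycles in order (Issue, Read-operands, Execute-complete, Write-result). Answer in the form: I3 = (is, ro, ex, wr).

I1  is:1  ro:2  ex:10  wr:11
I2  is:2  ro:12  ex:14  wr:15  — RAW R0: wait I1 write@11
I3  is:3  ro:4  ex:5  wr:13  — WAR R6: wait I2 read@12
I4  is:14  ro:15  ex:16  wr:17  — struct: INT busy until I3 writes@13
I5  is:18  ro:19  ex:27  wr:28  — WAW R2: wait I4 write@17

I3 = (3, 4, 5, 13)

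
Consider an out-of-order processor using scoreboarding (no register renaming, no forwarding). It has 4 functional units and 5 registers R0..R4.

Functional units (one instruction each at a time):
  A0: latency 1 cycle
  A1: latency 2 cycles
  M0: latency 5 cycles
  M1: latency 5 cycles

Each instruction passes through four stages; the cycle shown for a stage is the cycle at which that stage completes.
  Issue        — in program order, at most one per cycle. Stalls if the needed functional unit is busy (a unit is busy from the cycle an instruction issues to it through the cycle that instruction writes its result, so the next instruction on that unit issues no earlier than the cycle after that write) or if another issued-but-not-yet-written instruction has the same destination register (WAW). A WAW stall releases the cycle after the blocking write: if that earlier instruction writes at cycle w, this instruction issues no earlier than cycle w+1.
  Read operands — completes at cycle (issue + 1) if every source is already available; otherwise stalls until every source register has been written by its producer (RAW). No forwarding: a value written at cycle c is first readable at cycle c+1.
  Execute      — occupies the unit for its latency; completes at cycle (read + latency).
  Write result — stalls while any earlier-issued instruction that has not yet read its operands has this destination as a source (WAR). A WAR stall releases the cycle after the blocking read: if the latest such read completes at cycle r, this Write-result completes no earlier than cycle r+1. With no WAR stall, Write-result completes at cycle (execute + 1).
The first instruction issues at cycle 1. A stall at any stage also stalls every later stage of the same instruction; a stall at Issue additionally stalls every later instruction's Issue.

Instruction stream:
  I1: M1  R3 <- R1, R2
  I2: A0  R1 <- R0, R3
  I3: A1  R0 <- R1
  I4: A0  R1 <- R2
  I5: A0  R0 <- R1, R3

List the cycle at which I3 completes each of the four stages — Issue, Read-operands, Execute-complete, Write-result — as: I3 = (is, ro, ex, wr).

I3 = (3, 12, 14, 15)

1) issue 1, read 2, done 7, write 8
2) issue 2, read 9, done 10, write 11  <RAW R3: wait I1 write@8>
3) issue 3, read 12, done 14, write 15  <RAW R1: wait I2 write@11>
4) issue 12, read 13, done 14, write 15  <struct: A0 busy until I2 writes@11>
5) issue 16, read 17, done 18, write 19  <struct: A0 busy until I4 writes@15>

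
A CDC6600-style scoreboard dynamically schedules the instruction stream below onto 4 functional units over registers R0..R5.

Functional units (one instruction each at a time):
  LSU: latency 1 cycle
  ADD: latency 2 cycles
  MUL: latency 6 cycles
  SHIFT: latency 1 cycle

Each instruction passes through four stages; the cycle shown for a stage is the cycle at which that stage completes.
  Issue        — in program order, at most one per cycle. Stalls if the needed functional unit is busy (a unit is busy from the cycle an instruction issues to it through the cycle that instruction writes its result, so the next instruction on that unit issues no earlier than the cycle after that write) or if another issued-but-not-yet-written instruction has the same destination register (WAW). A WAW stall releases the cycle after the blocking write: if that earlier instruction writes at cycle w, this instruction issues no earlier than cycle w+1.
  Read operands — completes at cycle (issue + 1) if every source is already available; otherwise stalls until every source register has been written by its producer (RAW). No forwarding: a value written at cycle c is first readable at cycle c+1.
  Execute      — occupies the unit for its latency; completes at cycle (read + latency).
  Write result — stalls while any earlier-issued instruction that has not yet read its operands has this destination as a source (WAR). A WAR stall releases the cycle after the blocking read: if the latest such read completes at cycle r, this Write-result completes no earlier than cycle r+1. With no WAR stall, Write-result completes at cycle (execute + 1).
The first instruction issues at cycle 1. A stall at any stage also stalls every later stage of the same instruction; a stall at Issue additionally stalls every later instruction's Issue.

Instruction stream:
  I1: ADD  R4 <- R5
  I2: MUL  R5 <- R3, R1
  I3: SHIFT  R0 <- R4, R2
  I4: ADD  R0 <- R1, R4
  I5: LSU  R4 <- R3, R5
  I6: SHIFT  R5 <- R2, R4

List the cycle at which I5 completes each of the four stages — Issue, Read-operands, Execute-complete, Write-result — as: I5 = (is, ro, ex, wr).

I5 = (10, 11, 12, 13)

I1: IS=1 RO=2 EX=4 WR=5
I2: IS=2 RO=3 EX=9 WR=10
I3: IS=3 RO=6 EX=7 WR=8  [RAW R4: wait I1 write@5]
I4: IS=9 RO=10 EX=12 WR=13  [WAW R0: wait I3 write@8]
I5: IS=10 RO=11 EX=12 WR=13
I6: IS=11 RO=14 EX=15 WR=16  [RAW R4: wait I5 write@13]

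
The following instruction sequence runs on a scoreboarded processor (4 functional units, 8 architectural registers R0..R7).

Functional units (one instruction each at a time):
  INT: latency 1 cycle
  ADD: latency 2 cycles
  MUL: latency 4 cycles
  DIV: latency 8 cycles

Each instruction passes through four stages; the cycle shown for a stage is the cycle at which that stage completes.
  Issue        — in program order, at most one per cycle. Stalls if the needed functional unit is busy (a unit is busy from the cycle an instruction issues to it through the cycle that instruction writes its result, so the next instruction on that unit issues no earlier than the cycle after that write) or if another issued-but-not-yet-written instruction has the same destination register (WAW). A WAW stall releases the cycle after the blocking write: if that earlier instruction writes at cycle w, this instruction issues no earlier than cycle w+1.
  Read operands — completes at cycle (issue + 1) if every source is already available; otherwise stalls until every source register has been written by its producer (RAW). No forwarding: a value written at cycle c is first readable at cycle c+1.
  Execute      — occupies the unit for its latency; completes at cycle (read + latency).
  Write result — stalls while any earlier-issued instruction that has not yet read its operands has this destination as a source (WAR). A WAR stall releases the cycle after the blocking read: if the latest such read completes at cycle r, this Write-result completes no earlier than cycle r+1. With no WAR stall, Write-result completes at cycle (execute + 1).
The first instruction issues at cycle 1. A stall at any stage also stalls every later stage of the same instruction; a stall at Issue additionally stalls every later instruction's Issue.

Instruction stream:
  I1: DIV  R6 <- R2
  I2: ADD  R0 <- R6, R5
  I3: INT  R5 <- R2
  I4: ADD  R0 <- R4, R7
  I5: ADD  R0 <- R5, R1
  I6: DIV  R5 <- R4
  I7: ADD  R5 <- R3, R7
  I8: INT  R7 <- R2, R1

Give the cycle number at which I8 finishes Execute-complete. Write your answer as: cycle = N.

cycle = 36

1) issue 1, read 2, done 10, write 11
2) issue 2, read 12, done 14, write 15  <RAW R6: wait I1 write@11>
3) issue 3, read 4, done 5, write 13  <WAR R5: wait I2 read@12>
4) issue 16, read 17, done 19, write 20  <struct: ADD busy until I2 writes@15>
5) issue 21, read 22, done 24, write 25  <struct: ADD busy until I4 writes@20>
6) issue 22, read 23, done 31, write 32
7) issue 33, read 34, done 36, write 37  <WAW R5: wait I6 write@32>
8) issue 34, read 35, done 36, write 37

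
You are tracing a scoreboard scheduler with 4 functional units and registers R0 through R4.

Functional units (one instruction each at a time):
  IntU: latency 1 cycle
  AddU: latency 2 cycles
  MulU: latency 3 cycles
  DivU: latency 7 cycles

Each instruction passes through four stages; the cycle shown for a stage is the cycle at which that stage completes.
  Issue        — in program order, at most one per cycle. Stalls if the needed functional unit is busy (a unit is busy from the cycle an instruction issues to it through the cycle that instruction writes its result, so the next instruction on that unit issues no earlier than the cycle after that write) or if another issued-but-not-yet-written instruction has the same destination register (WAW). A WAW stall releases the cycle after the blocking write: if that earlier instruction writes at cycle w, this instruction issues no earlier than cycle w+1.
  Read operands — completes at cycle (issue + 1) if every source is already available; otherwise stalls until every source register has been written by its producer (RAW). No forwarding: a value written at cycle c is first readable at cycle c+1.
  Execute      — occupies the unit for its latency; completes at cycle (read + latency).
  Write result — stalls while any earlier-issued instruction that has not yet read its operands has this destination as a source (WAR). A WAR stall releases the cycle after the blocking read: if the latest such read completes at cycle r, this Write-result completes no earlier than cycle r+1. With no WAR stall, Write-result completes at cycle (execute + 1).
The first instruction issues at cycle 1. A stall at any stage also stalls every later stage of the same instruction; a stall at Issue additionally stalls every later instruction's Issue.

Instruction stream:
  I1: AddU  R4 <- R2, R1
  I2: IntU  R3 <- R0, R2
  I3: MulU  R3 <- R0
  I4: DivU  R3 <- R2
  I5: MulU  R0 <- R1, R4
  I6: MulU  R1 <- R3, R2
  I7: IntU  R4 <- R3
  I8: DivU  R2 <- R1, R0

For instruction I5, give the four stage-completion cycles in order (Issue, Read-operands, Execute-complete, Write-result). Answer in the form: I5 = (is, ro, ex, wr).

I1: IS=1 RO=2 EX=4 WR=5
I2: IS=2 RO=3 EX=4 WR=5
I3: IS=6 RO=7 EX=10 WR=11  [WAW R3: wait I2 write@5]
I4: IS=12 RO=13 EX=20 WR=21  [WAW R3: wait I3 write@11]
I5: IS=13 RO=14 EX=17 WR=18
I6: IS=19 RO=22 EX=25 WR=26  [struct: MulU busy until I5 writes@18; RAW R3: wait I4 write@21]
I7: IS=20 RO=22 EX=23 WR=24  [RAW R3: wait I4 write@21]
I8: IS=22 RO=27 EX=34 WR=35  [struct: DivU busy until I4 writes@21; RAW R1: wait I6 write@26]

I5 = (13, 14, 17, 18)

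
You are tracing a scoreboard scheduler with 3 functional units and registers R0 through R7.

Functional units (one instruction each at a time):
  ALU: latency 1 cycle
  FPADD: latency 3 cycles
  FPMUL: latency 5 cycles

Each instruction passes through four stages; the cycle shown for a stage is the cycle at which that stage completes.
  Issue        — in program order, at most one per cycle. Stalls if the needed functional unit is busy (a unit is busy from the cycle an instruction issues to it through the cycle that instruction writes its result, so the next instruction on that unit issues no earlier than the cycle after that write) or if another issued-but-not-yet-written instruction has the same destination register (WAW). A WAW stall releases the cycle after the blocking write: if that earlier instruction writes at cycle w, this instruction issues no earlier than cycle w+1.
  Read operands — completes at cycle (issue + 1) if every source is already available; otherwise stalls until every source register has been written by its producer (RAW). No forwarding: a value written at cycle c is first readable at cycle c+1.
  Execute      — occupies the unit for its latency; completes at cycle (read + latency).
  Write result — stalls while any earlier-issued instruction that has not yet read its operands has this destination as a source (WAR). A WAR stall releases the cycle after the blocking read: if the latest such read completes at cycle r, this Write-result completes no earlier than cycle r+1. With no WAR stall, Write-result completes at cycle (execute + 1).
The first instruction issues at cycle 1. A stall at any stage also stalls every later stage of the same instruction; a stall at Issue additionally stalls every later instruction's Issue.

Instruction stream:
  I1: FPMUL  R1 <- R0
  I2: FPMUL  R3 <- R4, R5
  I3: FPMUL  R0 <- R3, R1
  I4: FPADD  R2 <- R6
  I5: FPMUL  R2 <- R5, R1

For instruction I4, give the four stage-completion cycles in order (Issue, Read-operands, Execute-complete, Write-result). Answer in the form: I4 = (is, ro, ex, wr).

cycle 1: issue I1 (FPMUL)
cycle 2: I1 read-ops
cycle 7: I1 finished on FPMUL
cycle 8: I1→R1
cycle 9: issue I2 (FPMUL)
cycle 10: I2 read-ops
cycle 15: I2 finished on FPMUL
cycle 16: I2→R3
cycle 17: issue I3 (FPMUL)
cycle 18: I3 read-ops · issue I4 (FPADD)
cycle 19: I4 read-ops
cycle 22: I4 finished on FPADD
cycle 23: I3 finished on FPMUL · I4→R2
cycle 24: I3→R0
cycle 25: issue I5 (FPMUL)
cycle 26: I5 read-ops
cycle 31: I5 finished on FPMUL
cycle 32: I5→R2

I4 = (18, 19, 22, 23)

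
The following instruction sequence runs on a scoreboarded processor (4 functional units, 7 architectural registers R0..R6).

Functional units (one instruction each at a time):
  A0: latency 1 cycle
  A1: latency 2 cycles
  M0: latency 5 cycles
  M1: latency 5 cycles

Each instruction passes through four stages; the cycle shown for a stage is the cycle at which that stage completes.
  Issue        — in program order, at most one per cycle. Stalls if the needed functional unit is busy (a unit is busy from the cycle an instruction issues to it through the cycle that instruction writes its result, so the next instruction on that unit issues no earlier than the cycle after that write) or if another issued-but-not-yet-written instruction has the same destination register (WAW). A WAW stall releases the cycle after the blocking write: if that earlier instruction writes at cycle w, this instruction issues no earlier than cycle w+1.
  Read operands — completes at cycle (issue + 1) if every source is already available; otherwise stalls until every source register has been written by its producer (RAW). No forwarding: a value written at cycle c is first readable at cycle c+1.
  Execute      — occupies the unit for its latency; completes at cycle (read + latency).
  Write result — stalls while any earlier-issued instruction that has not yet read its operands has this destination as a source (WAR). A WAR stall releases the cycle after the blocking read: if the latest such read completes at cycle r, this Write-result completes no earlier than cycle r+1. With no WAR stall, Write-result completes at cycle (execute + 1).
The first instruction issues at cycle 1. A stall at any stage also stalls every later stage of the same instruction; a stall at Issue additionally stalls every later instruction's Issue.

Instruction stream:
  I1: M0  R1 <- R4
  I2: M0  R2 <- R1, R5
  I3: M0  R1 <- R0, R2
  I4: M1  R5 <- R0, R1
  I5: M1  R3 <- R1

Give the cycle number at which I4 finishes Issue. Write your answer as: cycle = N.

t=1  I1→M0
t=2  I1 RO
t=7  I1 EX
t=8  I1 WR R1
t=9  I2→M0
t=10  I2 RO
t=15  I2 EX
t=16  I2 WR R2
t=17  I3→M0
t=18  I3 RO, I4→M1
t=23  I3 EX
t=24  I3 WR R1
t=25  I4 RO
t=30  I4 EX
t=31  I4 WR R5
t=32  I5→M1
t=33  I5 RO
t=38  I5 EX
t=39  I5 WR R3

cycle = 18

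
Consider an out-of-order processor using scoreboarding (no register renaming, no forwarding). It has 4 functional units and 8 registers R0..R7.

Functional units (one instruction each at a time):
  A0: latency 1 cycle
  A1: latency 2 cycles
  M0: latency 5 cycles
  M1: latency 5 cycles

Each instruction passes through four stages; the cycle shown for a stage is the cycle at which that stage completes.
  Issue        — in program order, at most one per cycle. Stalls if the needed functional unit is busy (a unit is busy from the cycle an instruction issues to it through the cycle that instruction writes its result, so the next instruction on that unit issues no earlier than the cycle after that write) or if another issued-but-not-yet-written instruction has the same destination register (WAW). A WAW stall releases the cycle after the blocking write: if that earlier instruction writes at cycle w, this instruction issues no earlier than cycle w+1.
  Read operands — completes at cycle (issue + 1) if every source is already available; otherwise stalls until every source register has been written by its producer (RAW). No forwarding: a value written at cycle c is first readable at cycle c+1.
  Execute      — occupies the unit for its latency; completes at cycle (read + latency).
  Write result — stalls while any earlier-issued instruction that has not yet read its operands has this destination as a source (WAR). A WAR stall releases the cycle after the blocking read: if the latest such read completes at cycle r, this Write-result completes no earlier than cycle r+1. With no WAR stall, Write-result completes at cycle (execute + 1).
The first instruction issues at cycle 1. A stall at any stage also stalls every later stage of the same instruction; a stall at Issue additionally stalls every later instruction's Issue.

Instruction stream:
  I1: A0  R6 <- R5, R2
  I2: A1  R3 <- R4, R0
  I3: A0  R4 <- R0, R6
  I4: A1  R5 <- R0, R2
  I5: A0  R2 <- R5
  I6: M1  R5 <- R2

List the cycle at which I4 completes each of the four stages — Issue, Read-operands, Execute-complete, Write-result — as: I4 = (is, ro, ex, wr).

c1: I1 dispatched to A0
c2: I1 operands ready, I2 dispatched to A1
c3: I1 complete, I2 operands ready
c4: R6←I1
c5: I2 complete, I3 dispatched to A0
c6: R3←I2, I3 operands ready
c7: I3 complete, I4 dispatched to A1
c8: R4←I3, I4 operands ready
c9: I5 dispatched to A0
c10: I4 complete
c11: R5←I4
c12: I5 operands ready, I6 dispatched to M1
c13: I5 complete
c14: R2←I5
c15: I6 operands ready
c20: I6 complete
c21: R5←I6

I4 = (7, 8, 10, 11)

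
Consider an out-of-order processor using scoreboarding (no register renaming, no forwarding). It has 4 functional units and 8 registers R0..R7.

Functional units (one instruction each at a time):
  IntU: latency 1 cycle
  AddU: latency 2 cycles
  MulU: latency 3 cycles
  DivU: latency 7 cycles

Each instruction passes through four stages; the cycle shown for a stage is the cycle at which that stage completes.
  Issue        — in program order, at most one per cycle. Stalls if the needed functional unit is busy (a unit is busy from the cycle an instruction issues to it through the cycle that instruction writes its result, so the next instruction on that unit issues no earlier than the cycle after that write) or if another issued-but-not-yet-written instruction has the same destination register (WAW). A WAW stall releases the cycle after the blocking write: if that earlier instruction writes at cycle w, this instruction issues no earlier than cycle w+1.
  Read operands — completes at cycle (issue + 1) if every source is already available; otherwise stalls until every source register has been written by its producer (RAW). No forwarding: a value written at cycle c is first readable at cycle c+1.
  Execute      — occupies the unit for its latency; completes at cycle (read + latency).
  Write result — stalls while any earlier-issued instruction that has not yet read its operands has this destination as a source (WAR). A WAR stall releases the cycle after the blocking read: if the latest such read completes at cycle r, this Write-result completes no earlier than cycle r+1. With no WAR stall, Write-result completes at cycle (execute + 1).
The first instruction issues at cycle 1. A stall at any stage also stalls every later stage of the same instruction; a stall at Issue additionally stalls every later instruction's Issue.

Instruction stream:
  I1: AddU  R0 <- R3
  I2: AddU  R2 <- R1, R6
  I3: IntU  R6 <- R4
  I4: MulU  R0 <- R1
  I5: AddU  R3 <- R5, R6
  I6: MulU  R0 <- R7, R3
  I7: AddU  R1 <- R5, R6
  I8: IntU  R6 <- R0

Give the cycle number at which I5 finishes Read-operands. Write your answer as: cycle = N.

cycle = 12

I1 -> (1, 2, 4, 5)
I2 -> (6, 7, 9, 10)  // struct: AddU busy until I1 writes@5
I3 -> (7, 8, 9, 10)
I4 -> (8, 9, 12, 13)
I5 -> (11, 12, 14, 15)  // struct: AddU busy until I2 writes@10
I6 -> (14, 16, 19, 20)  // struct: MulU busy until I4 writes@13, RAW R3: wait I5 write@15
I7 -> (16, 17, 19, 20)  // struct: AddU busy until I5 writes@15
I8 -> (17, 21, 22, 23)  // RAW R0: wait I6 write@20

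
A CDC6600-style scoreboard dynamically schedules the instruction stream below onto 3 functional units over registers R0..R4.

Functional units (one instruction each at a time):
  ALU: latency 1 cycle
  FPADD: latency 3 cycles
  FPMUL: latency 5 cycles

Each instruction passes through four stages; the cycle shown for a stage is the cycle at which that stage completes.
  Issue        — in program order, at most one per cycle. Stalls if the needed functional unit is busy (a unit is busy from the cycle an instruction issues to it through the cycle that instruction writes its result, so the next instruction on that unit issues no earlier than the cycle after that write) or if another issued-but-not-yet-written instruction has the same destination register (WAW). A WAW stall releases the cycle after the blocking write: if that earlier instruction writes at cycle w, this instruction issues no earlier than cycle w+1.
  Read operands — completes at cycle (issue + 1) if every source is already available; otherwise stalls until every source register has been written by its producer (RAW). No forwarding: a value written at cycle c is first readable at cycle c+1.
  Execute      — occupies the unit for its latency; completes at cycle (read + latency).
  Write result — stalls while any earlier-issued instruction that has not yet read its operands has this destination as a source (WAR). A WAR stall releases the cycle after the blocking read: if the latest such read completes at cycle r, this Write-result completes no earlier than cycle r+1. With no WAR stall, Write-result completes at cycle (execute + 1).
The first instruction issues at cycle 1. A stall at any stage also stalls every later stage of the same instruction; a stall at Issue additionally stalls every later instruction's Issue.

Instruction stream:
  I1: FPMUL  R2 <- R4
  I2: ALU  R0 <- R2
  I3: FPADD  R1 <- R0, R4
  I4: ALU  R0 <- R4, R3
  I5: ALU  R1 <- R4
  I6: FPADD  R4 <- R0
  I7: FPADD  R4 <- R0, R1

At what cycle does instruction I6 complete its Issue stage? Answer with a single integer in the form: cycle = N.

c1: issue I1 (FPMUL)
c2: I1 read-ops, issue I2 (ALU)
c3: issue I3 (FPADD)
c7: I1 finished on FPMUL
c8: I1→R2
c9: I2 read-ops
c10: I2 finished on ALU
c11: I2→R0
c12: I3 read-ops, issue I4 (ALU)
c13: I4 read-ops
c14: I4 finished on ALU
c15: I3 finished on FPADD, I4→R0
c16: I3→R1
c17: issue I5 (ALU)
c18: I5 read-ops, issue I6 (FPADD)
c19: I5 finished on ALU, I6 read-ops
c20: I5→R1
c22: I6 finished on FPADD
c23: I6→R4
c24: issue I7 (FPADD)
c25: I7 read-ops
c28: I7 finished on FPADD
c29: I7→R4

cycle = 18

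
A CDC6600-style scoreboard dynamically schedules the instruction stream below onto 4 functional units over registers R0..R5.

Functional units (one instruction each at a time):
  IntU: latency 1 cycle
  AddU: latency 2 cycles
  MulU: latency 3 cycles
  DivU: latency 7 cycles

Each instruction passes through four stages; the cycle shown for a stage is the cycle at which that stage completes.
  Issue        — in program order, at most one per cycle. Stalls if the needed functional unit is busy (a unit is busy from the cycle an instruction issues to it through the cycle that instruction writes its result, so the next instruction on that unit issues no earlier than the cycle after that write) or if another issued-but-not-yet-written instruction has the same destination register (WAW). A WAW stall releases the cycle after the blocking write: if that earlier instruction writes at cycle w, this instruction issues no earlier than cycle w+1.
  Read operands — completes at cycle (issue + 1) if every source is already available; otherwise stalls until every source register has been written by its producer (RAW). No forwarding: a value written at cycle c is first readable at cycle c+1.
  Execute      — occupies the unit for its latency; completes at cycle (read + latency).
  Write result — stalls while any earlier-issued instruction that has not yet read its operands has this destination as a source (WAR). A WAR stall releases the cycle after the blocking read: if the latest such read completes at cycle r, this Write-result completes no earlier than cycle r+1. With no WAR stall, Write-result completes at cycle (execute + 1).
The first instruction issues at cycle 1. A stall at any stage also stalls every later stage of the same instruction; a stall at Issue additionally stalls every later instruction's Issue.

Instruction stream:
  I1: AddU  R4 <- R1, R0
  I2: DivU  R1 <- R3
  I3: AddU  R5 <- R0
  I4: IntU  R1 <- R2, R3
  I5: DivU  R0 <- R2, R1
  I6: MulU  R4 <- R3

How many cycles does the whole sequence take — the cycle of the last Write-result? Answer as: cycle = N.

cycle 1: I1 issues→AddU
cycle 2: I1 reads; I2 issues→DivU
cycle 3: I2 reads
cycle 4: I1 exec-done
cycle 5: I1 writes R4
cycle 6: I3 issues→AddU
cycle 7: I3 reads
cycle 9: I3 exec-done
cycle 10: I2 exec-done; I3 writes R5
cycle 11: I2 writes R1
cycle 12: I4 issues→IntU
cycle 13: I4 reads; I5 issues→DivU
cycle 14: I4 exec-done; I6 issues→MulU
cycle 15: I4 writes R1; I6 reads
cycle 16: I5 reads
cycle 18: I6 exec-done
cycle 19: I6 writes R4
cycle 23: I5 exec-done
cycle 24: I5 writes R0

cycle = 24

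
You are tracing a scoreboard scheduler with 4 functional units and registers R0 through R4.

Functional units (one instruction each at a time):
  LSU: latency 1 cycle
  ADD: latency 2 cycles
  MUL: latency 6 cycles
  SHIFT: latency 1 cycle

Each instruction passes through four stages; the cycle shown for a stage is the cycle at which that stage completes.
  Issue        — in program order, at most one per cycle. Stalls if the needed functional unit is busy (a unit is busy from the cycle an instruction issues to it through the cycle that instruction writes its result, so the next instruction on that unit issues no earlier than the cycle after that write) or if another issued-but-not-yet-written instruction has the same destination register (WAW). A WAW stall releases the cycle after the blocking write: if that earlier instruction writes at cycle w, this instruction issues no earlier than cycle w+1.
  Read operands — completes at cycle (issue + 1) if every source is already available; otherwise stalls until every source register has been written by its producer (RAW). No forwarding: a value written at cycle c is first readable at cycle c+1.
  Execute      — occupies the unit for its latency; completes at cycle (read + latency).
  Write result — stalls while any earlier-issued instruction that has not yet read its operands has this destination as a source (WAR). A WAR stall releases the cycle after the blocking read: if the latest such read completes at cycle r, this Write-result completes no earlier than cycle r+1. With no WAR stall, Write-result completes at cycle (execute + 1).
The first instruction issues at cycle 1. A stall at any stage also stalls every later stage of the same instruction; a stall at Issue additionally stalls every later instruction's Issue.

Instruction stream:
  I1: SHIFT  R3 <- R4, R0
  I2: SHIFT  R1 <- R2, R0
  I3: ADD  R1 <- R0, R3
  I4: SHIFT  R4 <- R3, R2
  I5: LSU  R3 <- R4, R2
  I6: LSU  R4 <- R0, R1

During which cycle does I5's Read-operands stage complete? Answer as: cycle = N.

cycle = 14

I1 -> (1, 2, 3, 4)
I2 -> (5, 6, 7, 8)  // struct: SHIFT busy until I1 writes@4
I3 -> (9, 10, 12, 13)  // WAW R1: wait I2 write@8
I4 -> (10, 11, 12, 13)
I5 -> (11, 14, 15, 16)  // RAW R4: wait I4 write@13
I6 -> (17, 18, 19, 20)  // struct: LSU busy until I5 writes@16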